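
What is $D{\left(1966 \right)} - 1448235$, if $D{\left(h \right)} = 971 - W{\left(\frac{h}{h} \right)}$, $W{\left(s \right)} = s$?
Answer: $-1447265$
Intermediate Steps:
$D{\left(h \right)} = 970$ ($D{\left(h \right)} = 971 - \frac{h}{h} = 971 - 1 = 970$)
$D{\left(1966 \right)} - 1448235 = 970 - 1448235 = -1447265$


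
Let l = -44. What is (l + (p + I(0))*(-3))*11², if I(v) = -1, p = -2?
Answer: -4235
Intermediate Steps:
(l + (p + I(0))*(-3))*11² = (-44 + (-2 - 1)*(-3))*11² = (-44 - 3*(-3))*121 = (-44 + 9)*121 = -35*121 = -4235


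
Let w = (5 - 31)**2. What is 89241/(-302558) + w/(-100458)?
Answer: -4584750793/15197185782 ≈ -0.30168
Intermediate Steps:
w = 676 (w = (-26)**2 = 676)
89241/(-302558) + w/(-100458) = 89241/(-302558) + 676/(-100458) = 89241*(-1/302558) + 676*(-1/100458) = -89241/302558 - 338/50229 = -4584750793/15197185782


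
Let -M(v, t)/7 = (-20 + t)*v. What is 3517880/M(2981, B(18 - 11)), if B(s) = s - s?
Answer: 175894/20867 ≈ 8.4293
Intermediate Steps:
B(s) = 0
M(v, t) = -7*v*(-20 + t) (M(v, t) = -7*(-20 + t)*v = -7*v*(-20 + t))
3517880/M(2981, B(18 - 11)) = 3517880/((7*2981*(20 - 1*0))) = 3517880/((7*2981*(20 + 0))) = 3517880/((7*2981*20)) = 3517880/417340 = 3517880*(1/417340) = 175894/20867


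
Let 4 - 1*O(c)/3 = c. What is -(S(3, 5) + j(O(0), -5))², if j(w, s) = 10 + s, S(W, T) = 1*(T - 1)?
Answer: -81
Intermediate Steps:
O(c) = 12 - 3*c
S(W, T) = -1 + T (S(W, T) = 1*(-1 + T) = -1 + T)
-(S(3, 5) + j(O(0), -5))² = -((-1 + 5) + (10 - 5))² = -(4 + 5)² = -1*9² = -1*81 = -81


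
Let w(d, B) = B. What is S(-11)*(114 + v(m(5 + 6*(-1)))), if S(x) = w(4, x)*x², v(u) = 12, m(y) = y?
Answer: -167706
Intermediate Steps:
S(x) = x³ (S(x) = x*x² = x³)
S(-11)*(114 + v(m(5 + 6*(-1)))) = (-11)³*(114 + 12) = -1331*126 = -167706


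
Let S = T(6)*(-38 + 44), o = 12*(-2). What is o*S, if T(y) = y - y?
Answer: 0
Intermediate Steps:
o = -24
T(y) = 0
S = 0 (S = 0*(-38 + 44) = 0*6 = 0)
o*S = -24*0 = 0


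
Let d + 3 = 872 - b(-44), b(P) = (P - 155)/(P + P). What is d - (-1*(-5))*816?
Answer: -282767/88 ≈ -3213.3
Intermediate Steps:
b(P) = (-155 + P)/(2*P) (b(P) = (-155 + P)/((2*P)) = (-155 + P)*(1/(2*P)) = (-155 + P)/(2*P))
d = 76273/88 (d = -3 + (872 - (-155 - 44)/(2*(-44))) = -3 + (872 - (-1)*(-199)/(2*44)) = -3 + (872 - 1*199/88) = -3 + (872 - 199/88) = -3 + 76537/88 = 76273/88 ≈ 866.74)
d - (-1*(-5))*816 = 76273/88 - (-1*(-5))*816 = 76273/88 - 5*816 = 76273/88 - 1*4080 = 76273/88 - 4080 = -282767/88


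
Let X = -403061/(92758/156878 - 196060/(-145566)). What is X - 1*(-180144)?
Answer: -307796238899469/11064977927 ≈ -27817.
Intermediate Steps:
X = -2301085622580957/11064977927 (X = -403061/(92758*(1/156878) - 196060*(-1/145566)) = -403061/(46379/78439 + 98030/72783) = -403061/11064977927/5709025737 = -403061*5709025737/11064977927 = -2301085622580957/11064977927 ≈ -2.0796e+5)
X - 1*(-180144) = -2301085622580957/11064977927 - 1*(-180144) = -2301085622580957/11064977927 + 180144 = -307796238899469/11064977927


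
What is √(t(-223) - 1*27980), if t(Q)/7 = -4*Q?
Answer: 2*I*√5434 ≈ 147.43*I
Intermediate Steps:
t(Q) = -28*Q (t(Q) = 7*(-4*Q) = -28*Q)
√(t(-223) - 1*27980) = √(-28*(-223) - 1*27980) = √(6244 - 27980) = √(-21736) = 2*I*√5434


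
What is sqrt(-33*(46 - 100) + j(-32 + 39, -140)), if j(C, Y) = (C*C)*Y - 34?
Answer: 6*I*sqrt(142) ≈ 71.498*I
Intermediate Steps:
j(C, Y) = -34 + Y*C**2 (j(C, Y) = C**2*Y - 34 = Y*C**2 - 34 = -34 + Y*C**2)
sqrt(-33*(46 - 100) + j(-32 + 39, -140)) = sqrt(-33*(46 - 100) + (-34 - 140*(-32 + 39)**2)) = sqrt(-33*(-54) + (-34 - 140*7**2)) = sqrt(1782 + (-34 - 140*49)) = sqrt(1782 + (-34 - 6860)) = sqrt(1782 - 6894) = sqrt(-5112) = 6*I*sqrt(142)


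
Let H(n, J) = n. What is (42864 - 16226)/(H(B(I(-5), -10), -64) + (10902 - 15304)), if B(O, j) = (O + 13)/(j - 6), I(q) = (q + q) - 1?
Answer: -213104/35217 ≈ -6.0512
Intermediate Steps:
I(q) = -1 + 2*q (I(q) = 2*q - 1 = -1 + 2*q)
B(O, j) = (13 + O)/(-6 + j)
(42864 - 16226)/(H(B(I(-5), -10), -64) + (10902 - 15304)) = (42864 - 16226)/((13 + (-1 + 2*(-5)))/(-6 - 10) + (10902 - 15304)) = 26638/((13 + (-1 - 10))/(-16) - 4402) = 26638/(-(13 - 11)/16 - 4402) = 26638/(-1/16*2 - 4402) = 26638/(-⅛ - 4402) = 26638/(-35217/8) = 26638*(-8/35217) = -213104/35217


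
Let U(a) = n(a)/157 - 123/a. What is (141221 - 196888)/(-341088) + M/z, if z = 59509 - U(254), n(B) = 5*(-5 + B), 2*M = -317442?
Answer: -2026821499194683/809334623865504 ≈ -2.5043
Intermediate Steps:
M = -158721 (M = (½)*(-317442) = -158721)
n(B) = -25 + 5*B
U(a) = -25/157 - 123/a + 5*a/157 (U(a) = (-25 + 5*a)/157 - 123/a = (-25 + 5*a)*(1/157) - 123/a = (-25/157 + 5*a/157) - 123/a = -25/157 - 123/a + 5*a/157)
z = 2372802983/39878 (z = 59509 - (-19311 + 5*254*(-5 + 254))/(157*254) = 59509 - (-19311 + 5*254*249)/(157*254) = 59509 - (-19311 + 316230)/(157*254) = 59509 - 296919/(157*254) = 59509 - 1*296919/39878 = 59509 - 296919/39878 = 2372802983/39878 ≈ 59502.)
(141221 - 196888)/(-341088) + M/z = (141221 - 196888)/(-341088) - 158721/2372802983/39878 = -55667*(-1/341088) - 158721*39878/2372802983 = 55667/341088 - 6329476038/2372802983 = -2026821499194683/809334623865504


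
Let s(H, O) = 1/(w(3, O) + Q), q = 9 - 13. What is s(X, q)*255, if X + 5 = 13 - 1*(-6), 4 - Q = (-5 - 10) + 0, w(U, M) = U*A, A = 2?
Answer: 51/5 ≈ 10.200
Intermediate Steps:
q = -4
w(U, M) = 2*U (w(U, M) = U*2 = 2*U)
Q = 19 (Q = 4 - ((-5 - 10) + 0) = 4 - (-15 + 0) = 4 - 1*(-15) = 4 + 15 = 19)
X = 14 (X = -5 + (13 - 1*(-6)) = -5 + (13 + 6) = -5 + 19 = 14)
s(H, O) = 1/25 (s(H, O) = 1/(2*3 + 19) = 1/(6 + 19) = 1/25)
s(X, q)*255 = (1/25)*255 = 51/5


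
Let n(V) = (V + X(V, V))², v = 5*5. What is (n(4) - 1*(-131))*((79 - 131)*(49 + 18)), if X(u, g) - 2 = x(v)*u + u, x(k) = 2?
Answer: -1585220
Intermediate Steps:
v = 25
X(u, g) = 2 + 3*u (X(u, g) = 2 + (2*u + u) = 2 + 3*u)
n(V) = (2 + 4*V)² (n(V) = (V + (2 + 3*V))² = (2 + 4*V)²)
(n(4) - 1*(-131))*((79 - 131)*(49 + 18)) = (4*(1 + 2*4)² - 1*(-131))*((79 - 131)*(49 + 18)) = (4*(1 + 8)² + 131)*(-52*67) = (4*9² + 131)*(-3484) = (4*81 + 131)*(-3484) = (324 + 131)*(-3484) = 455*(-3484) = -1585220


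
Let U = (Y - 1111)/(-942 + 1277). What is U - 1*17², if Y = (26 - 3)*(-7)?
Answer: -98087/335 ≈ -292.80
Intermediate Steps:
Y = -161 (Y = 23*(-7) = -161)
U = -1272/335 (U = (-161 - 1111)/(-942 + 1277) = -1272/335 ≈ -3.7970)
U - 1*17² = -1272/335 - 1*17² = -1272/335 - 1*289 = -1272/335 - 289 = -98087/335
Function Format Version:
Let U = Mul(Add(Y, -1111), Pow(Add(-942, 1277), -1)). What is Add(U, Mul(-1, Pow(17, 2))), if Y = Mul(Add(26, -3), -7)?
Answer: Rational(-98087, 335) ≈ -292.80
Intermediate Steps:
Y = -161 (Y = Mul(23, -7) = -161)
U = Rational(-1272, 335) (U = Mul(Add(-161, -1111), Pow(Add(-942, 1277), -1)) = Mul(-1272, Pow(335, -1)) = Mul(-1272, Rational(1, 335)) = Rational(-1272, 335) ≈ -3.7970)
Add(U, Mul(-1, Pow(17, 2))) = Add(Rational(-1272, 335), Mul(-1, Pow(17, 2))) = Add(Rational(-1272, 335), Mul(-1, 289)) = Add(Rational(-1272, 335), -289) = Rational(-98087, 335)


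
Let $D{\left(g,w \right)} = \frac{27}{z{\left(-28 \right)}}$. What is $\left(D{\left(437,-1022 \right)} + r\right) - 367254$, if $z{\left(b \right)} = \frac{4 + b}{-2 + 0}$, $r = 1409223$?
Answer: $\frac{4167885}{4} \approx 1.042 \cdot 10^{6}$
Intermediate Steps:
$z{\left(b \right)} = -2 - \frac{b}{2}$ ($z{\left(b \right)} = \frac{4 + b}{-2} = \left(4 + b\right) \left(- \frac{1}{2}\right) = -2 - \frac{b}{2}$)
$D{\left(g,w \right)} = \frac{9}{4}$ ($D{\left(g,w \right)} = \frac{27}{-2 - -14} = \frac{27}{-2 + 14} = \frac{27}{12} = 27 \cdot \frac{1}{12} = \frac{9}{4}$)
$\left(D{\left(437,-1022 \right)} + r\right) - 367254 = \left(\frac{9}{4} + 1409223\right) - 367254 = \frac{5636901}{4} - 367254 = \frac{4167885}{4}$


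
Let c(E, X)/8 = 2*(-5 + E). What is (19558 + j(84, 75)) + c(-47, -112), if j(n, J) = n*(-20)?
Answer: 17046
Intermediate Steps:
j(n, J) = -20*n
c(E, X) = -80 + 16*E (c(E, X) = 8*(2*(-5 + E)) = 8*(-10 + 2*E) = -80 + 16*E)
(19558 + j(84, 75)) + c(-47, -112) = (19558 - 20*84) + (-80 + 16*(-47)) = (19558 - 1680) + (-80 - 752) = 17878 - 832 = 17046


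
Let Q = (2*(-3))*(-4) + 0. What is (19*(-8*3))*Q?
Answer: -10944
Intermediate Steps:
Q = 24 (Q = -6*(-4) + 0 = 24 + 0 = 24)
(19*(-8*3))*Q = (19*(-8*3))*24 = (19*(-24))*24 = -456*24 = -10944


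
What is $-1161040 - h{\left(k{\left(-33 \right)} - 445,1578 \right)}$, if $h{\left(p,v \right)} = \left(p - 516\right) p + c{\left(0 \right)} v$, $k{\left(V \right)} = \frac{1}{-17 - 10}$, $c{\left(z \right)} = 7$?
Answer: $- \frac{1166241862}{729} \approx -1.5998 \cdot 10^{6}$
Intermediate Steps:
$k{\left(V \right)} = - \frac{1}{27}$ ($k{\left(V \right)} = \frac{1}{-27} = - \frac{1}{27}$)
$h{\left(p,v \right)} = 7 v + p \left(-516 + p\right)$ ($h{\left(p,v \right)} = \left(p - 516\right) p + 7 v = \left(-516 + p\right) p + 7 v = p \left(-516 + p\right) + 7 v = 7 v + p \left(-516 + p\right)$)
$-1161040 - h{\left(k{\left(-33 \right)} - 445,1578 \right)} = -1161040 - \left(\left(- \frac{1}{27} - 445\right)^{2} - 516 \left(- \frac{1}{27} - 445\right) + 7 \cdot 1578\right) = -1161040 - \left(\left(- \frac{12016}{27}\right)^{2} - - \frac{2066752}{9} + 11046\right) = -1161040 - \left(\frac{144384256}{729} + \frac{2066752}{9} + 11046\right) = -1161040 - \frac{319843702}{729} = - \frac{1166241862}{729}$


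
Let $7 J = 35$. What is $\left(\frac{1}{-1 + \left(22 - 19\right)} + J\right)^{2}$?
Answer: $\frac{121}{4} \approx 30.25$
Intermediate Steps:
$J = 5$ ($J = \frac{1}{7} \cdot 35 = 5$)
$\left(\frac{1}{-1 + \left(22 - 19\right)} + J\right)^{2} = \left(\frac{1}{-1 + \left(22 - 19\right)} + 5\right)^{2} = \left(\frac{1}{-1 + 3} + 5\right)^{2} = \left(\frac{1}{2} + 5\right)^{2} = \left(\frac{11}{2}\right)^{2} = \frac{121}{4}$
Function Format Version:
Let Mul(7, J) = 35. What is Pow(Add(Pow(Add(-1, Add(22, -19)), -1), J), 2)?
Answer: Rational(121, 4) ≈ 30.250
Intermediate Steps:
J = 5 (J = Mul(Rational(1, 7), 35) = 5)
Pow(Add(Pow(Add(-1, Add(22, -19)), -1), J), 2) = Pow(Add(Pow(Add(-1, Add(22, -19)), -1), 5), 2) = Pow(Add(Pow(Add(-1, 3), -1), 5), 2) = Pow(Add(Pow(2, -1), 5), 2) = Pow(Add(Rational(1, 2), 5), 2) = Pow(Rational(11, 2), 2) = Rational(121, 4)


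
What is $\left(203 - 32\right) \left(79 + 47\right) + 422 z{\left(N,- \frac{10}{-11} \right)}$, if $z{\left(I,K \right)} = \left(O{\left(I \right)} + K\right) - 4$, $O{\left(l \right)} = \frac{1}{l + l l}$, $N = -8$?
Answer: $\frac{6236745}{308} \approx 20249.0$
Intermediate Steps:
$O{\left(l \right)} = \frac{1}{l + l^{2}}$
$z{\left(I,K \right)} = -4 + K + \frac{1}{I \left(1 + I\right)}$ ($z{\left(I,K \right)} = \left(\frac{1}{I \left(1 + I\right)} + K\right) - 4 = \left(K + \frac{1}{I \left(1 + I\right)}\right) - 4 = -4 + K + \frac{1}{I \left(1 + I\right)}$)
$\left(203 - 32\right) \left(79 + 47\right) + 422 z{\left(N,- \frac{10}{-11} \right)} = \left(203 - 32\right) \left(79 + 47\right) + 422 \frac{1 - 8 \left(1 - 8\right) \left(-4 - \frac{10}{-11}\right)}{\left(-8\right) \left(1 - 8\right)} = 171 \cdot 126 + 422 \left(- \frac{1 - - 56 \left(-4 - - \frac{10}{11}\right)}{8 \left(-7\right)}\right) = 21546 + 422 \left(\left(- \frac{1}{8}\right) \left(- \frac{1}{7}\right) \left(1 - - 56 \left(-4 + \frac{10}{11}\right)\right)\right) = 21546 + 422 \left(\left(- \frac{1}{8}\right) \left(- \frac{1}{7}\right) \left(1 - \left(-56\right) \left(- \frac{34}{11}\right)\right)\right) = 21546 + 422 \left(\left(- \frac{1}{8}\right) \left(- \frac{1}{7}\right) \left(1 - \frac{1904}{11}\right)\right) = 21546 + 422 \left(\left(- \frac{1}{8}\right) \left(- \frac{1}{7}\right) \left(- \frac{1893}{11}\right)\right) = 21546 + 422 \left(- \frac{1893}{616}\right) = 21546 - \frac{399423}{308} = \frac{6236745}{308}$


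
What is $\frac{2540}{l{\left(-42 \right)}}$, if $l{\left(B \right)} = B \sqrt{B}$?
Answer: $\frac{635 i \sqrt{42}}{441} \approx 9.3317 i$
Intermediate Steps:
$l{\left(B \right)} = B^{\frac{3}{2}}$
$\frac{2540}{l{\left(-42 \right)}} = \frac{2540}{\left(-42\right)^{\frac{3}{2}}} = \frac{2540}{\left(-42\right) i \sqrt{42}} = 2540 \frac{i \sqrt{42}}{1764} = \frac{635 i \sqrt{42}}{441}$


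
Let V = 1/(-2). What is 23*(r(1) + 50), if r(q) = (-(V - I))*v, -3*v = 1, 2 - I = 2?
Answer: 6877/6 ≈ 1146.2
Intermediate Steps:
I = 0 (I = 2 - 1*2 = 2 - 2 = 0)
V = -½ ≈ -0.50000
v = -⅓ (v = -⅓*1 = -⅓ ≈ -0.33333)
r(q) = -⅙ (r(q) = -(-½ - 1*0)*(-⅓) = -(-½ + 0)*(-⅓) = -1*(-½)*(-⅓) = (½)*(-⅓) = -⅙)
23*(r(1) + 50) = 23*(-⅙ + 50) = 23*(299/6) = 6877/6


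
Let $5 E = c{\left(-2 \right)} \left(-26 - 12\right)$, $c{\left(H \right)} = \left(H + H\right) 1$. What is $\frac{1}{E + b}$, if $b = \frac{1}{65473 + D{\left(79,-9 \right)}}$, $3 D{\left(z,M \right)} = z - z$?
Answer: $\frac{327365}{9951901} \approx 0.032895$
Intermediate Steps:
$D{\left(z,M \right)} = 0$ ($D{\left(z,M \right)} = \frac{z - z}{3} = \frac{1}{3} \cdot 0 = 0$)
$c{\left(H \right)} = 2 H$ ($c{\left(H \right)} = 2 H 1 = 2 H$)
$E = \frac{152}{5}$ ($E = \frac{2 \left(-2\right) \left(-26 - 12\right)}{5} = \frac{\left(-4\right) \left(-38\right)}{5} = \frac{1}{5} \cdot 152 = \frac{152}{5} \approx 30.4$)
$b = \frac{1}{65473}$ ($b = \frac{1}{65473 + 0} = \frac{1}{65473} \approx 1.5273 \cdot 10^{-5}$)
$\frac{1}{E + b} = \frac{1}{\frac{152}{5} + \frac{1}{65473}} = \frac{1}{\frac{9951901}{327365}} = \frac{327365}{9951901}$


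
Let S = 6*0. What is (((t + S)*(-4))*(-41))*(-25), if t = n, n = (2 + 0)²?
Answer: -16400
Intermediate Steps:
n = 4 (n = 2² = 4)
t = 4
S = 0
(((t + S)*(-4))*(-41))*(-25) = (((4 + 0)*(-4))*(-41))*(-25) = ((4*(-4))*(-41))*(-25) = -16*(-41)*(-25) = 656*(-25) = -16400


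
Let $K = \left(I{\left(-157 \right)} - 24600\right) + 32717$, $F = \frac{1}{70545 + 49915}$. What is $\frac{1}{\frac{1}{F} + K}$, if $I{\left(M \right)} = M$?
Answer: $\frac{1}{128420} \approx 7.7869 \cdot 10^{-6}$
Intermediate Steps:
$F = \frac{1}{120460} \approx 8.3015 \cdot 10^{-6}$
$K = 7960$ ($K = \left(-157 - 24600\right) + 32717 = -24757 + 32717 = 7960$)
$\frac{1}{\frac{1}{F} + K} = \frac{1}{\frac{1}{\frac{1}{120460}} + 7960} = \frac{1}{120460 + 7960} = \frac{1}{128420}$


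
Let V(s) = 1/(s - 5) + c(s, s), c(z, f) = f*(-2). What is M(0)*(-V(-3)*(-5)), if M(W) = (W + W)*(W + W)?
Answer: 0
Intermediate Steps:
c(z, f) = -2*f
M(W) = 4*W**2 (M(W) = (2*W)*(2*W) = 4*W**2)
V(s) = 1/(-5 + s) - 2*s (V(s) = 1/(s - 5) - 2*s = 1/(-5 + s) - 2*s)
M(0)*(-V(-3)*(-5)) = (4*0**2)*(-(1 - 2*(-3)**2 + 10*(-3))/(-5 - 3)*(-5)) = (4*0)*(-(1 - 2*9 - 30)/(-8)*(-5)) = 0*(-(-1)*(1 - 18 - 30)/8*(-5)) = 0*(-(-1)*(-47)/8*(-5)) = 0*(-1*47/8*(-5)) = 0*(-47/8*(-5)) = 0*(235/8) = 0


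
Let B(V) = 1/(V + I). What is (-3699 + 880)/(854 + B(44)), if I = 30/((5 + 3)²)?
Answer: -4011437/1215274 ≈ -3.3008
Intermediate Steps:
I = 15/32 (I = 30/(8²) = 30/64 = 30*(1/64) = 15/32 ≈ 0.46875)
B(V) = 1/(15/32 + V) (B(V) = 1/(V + 15/32) = 1/(15/32 + V))
(-3699 + 880)/(854 + B(44)) = (-3699 + 880)/(854 + 32/(15 + 32*44)) = -2819/(854 + 32/(15 + 1408)) = -2819/(854 + 32/1423) = -2819/1215274/1423 = -2819*1423/1215274 = -4011437/1215274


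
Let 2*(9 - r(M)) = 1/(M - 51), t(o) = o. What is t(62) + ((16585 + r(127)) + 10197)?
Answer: 4081655/152 ≈ 26853.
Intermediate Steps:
r(M) = 9 - 1/(2*(-51 + M)) (r(M) = 9 - 1/(2*(M - 51)) = 9 - 1/(2*(-51 + M)))
t(62) + ((16585 + r(127)) + 10197) = 62 + ((16585 + (-919 + 18*127)/(2*(-51 + 127))) + 10197) = 62 + ((16585 + (1/2)*(-919 + 2286)/76) + 10197) = 62 + ((16585 + (1/2)*(1/76)*1367) + 10197) = 62 + ((16585 + 1367/152) + 10197) = 62 + (2522287/152 + 10197) = 62 + 4072231/152 = 4081655/152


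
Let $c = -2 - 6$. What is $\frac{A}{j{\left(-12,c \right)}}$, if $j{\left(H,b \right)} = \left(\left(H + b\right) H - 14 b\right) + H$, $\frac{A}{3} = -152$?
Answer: $- \frac{114}{85} \approx -1.3412$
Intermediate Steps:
$A = -456$ ($A = 3 \left(-152\right) = -456$)
$c = -8$ ($c = -2 - 6 = -8$)
$j{\left(H,b \right)} = H - 14 b + H \left(H + b\right)$ ($j{\left(H,b \right)} = \left(H \left(H + b\right) - 14 b\right) + H = \left(- 14 b + H \left(H + b\right)\right) + H = H - 14 b + H \left(H + b\right)$)
$\frac{A}{j{\left(-12,c \right)}} = - \frac{456}{-12 + \left(-12\right)^{2} - -112 - -96} = - \frac{456}{-12 + 144 + 112 + 96} = - \frac{456}{340} = \left(-456\right) \frac{1}{340} = - \frac{114}{85}$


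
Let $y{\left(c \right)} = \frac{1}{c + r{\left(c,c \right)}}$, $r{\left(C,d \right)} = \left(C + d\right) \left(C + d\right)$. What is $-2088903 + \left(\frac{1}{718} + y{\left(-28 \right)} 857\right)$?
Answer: $- \frac{2330739168899}{1115772} \approx -2.0889 \cdot 10^{6}$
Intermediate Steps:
$r{\left(C,d \right)} = \left(C + d\right)^{2}$
$y{\left(c \right)} = \frac{1}{c + 4 c^{2}}$ ($y{\left(c \right)} = \frac{1}{c + \left(c + c\right)^{2}} = \frac{1}{c + \left(2 c\right)^{2}} = \frac{1}{c + 4 c^{2}}$)
$-2088903 + \left(\frac{1}{718} + y{\left(-28 \right)} 857\right) = -2088903 + \left(\frac{1}{718} + \frac{1}{\left(-28\right) \left(1 + 4 \left(-28\right)\right)} 857\right) = -2088903 + \left(\frac{1}{718} + - \frac{1}{28 \left(1 - 112\right)} 857\right) = -2088903 + \left(\frac{1}{718} + - \frac{1}{28 \left(-111\right)} 857\right) = -2088903 + \left(\frac{1}{718} + \left(- \frac{1}{28}\right) \left(- \frac{1}{111}\right) 857\right) = -2088903 + \left(\frac{1}{718} + \frac{1}{3108} \cdot 857\right) = -2088903 + \left(\frac{1}{718} + \frac{857}{3108}\right) = -2088903 + \frac{309217}{1115772} = - \frac{2330739168899}{1115772}$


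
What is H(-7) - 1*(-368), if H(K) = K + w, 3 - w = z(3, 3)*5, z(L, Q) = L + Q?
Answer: 334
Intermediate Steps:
w = -27 (w = 3 - (3 + 3)*5 = 3 - 6*5 = 3 - 1*30 = 3 - 30 = -27)
H(K) = -27 + K (H(K) = K - 27 = -27 + K)
H(-7) - 1*(-368) = (-27 - 7) - 1*(-368) = -34 + 368 = 334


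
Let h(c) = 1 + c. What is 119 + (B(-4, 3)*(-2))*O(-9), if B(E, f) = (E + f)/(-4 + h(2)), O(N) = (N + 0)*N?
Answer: -43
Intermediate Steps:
O(N) = N**2 (O(N) = N*N = N**2)
B(E, f) = -E - f (B(E, f) = (E + f)/(-4 + (1 + 2)) = (E + f)/(-4 + 3) = (E + f)/(-1) = (E + f)*(-1) = -E - f)
119 + (B(-4, 3)*(-2))*O(-9) = 119 + ((-1*(-4) - 1*3)*(-2))*(-9)**2 = 119 + ((4 - 3)*(-2))*81 = 119 + (1*(-2))*81 = 119 - 2*81 = 119 - 162 = -43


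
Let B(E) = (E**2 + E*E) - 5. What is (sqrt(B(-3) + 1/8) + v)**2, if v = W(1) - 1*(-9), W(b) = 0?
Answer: (36 + sqrt(210))**2/16 ≈ 159.34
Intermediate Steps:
B(E) = -5 + 2*E**2 (B(E) = (E**2 + E**2) - 5 = 2*E**2 - 5 = -5 + 2*E**2)
v = 9 (v = 0 - 1*(-9) = 0 + 9 = 9)
(sqrt(B(-3) + 1/8) + v)**2 = (sqrt((-5 + 2*(-3)**2) + 1/8) + 9)**2 = (sqrt((-5 + 2*9) + 1/8) + 9)**2 = (sqrt((-5 + 18) + 1/8) + 9)**2 = (sqrt(13 + 1/8) + 9)**2 = (sqrt(105/8) + 9)**2 = (sqrt(210)/4 + 9)**2 = (9 + sqrt(210)/4)**2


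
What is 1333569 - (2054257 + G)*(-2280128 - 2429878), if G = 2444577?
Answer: 21189536466573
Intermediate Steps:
1333569 - (2054257 + G)*(-2280128 - 2429878) = 1333569 - (2054257 + 2444577)*(-2280128 - 2429878) = 1333569 - 4498834*(-4710006) = 1333569 - 1*(-21189535133004) = 1333569 + 21189535133004 = 21189536466573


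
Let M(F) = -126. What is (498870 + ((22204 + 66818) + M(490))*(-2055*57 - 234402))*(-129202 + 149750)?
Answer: -642119540026536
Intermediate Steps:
(498870 + ((22204 + 66818) + M(490))*(-2055*57 - 234402))*(-129202 + 149750) = (498870 + ((22204 + 66818) - 126)*(-2055*57 - 234402))*(-129202 + 149750) = (498870 + (89022 - 126)*(-117135 - 234402))*20548 = (498870 + 88896*(-351537))*20548 = (498870 - 31250233152)*20548 = -31249734282*20548 = -642119540026536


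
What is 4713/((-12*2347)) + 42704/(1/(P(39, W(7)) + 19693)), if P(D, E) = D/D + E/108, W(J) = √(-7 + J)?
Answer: 7895426061917/9388 ≈ 8.4101e+8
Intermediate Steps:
P(D, E) = 1 + E/108 (P(D, E) = 1 + E*(1/108) = 1 + E/108)
4713/((-12*2347)) + 42704/(1/(P(39, W(7)) + 19693)) = 4713/((-12*2347)) + 42704/(1/((1 + √(-7 + 7)/108) + 19693)) = 4713/(-28164) + 42704/(1/((1 + √0/108) + 19693)) = 4713*(-1/28164) + 42704/(1/((1 + (1/108)*0) + 19693)) = -1571/9388 + 42704/(1/((1 + 0) + 19693)) = -1571/9388 + 42704/(1/(1 + 19693)) = -1571/9388 + 42704/(1/19694) = -1571/9388 + 42704*19694 = -1571/9388 + 841012576 = 7895426061917/9388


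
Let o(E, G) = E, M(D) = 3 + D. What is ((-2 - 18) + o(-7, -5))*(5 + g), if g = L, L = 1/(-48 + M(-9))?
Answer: -269/2 ≈ -134.50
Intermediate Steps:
L = -1/54 (L = 1/(-48 + (3 - 9)) = 1/(-48 - 6) = 1/(-54) = -1/54 ≈ -0.018519)
g = -1/54 ≈ -0.018519
((-2 - 18) + o(-7, -5))*(5 + g) = ((-2 - 18) - 7)*(5 - 1/54) = (-20 - 7)*(269/54) = -27*269/54 = -269/2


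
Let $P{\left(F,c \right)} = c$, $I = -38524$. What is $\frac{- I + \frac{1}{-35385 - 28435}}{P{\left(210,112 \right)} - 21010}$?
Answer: $- \frac{819533893}{444570120} \approx -1.8434$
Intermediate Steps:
$\frac{- I + \frac{1}{-35385 - 28435}}{P{\left(210,112 \right)} - 21010} = \frac{\left(-1\right) \left(-38524\right) + \frac{1}{-35385 - 28435}}{112 - 21010} = \frac{38524 + \frac{1}{-35385 - 28435}}{-20898} = \left(38524 + \frac{1}{-35385 - 28435}\right) \left(- \frac{1}{20898}\right) = \left(38524 + \frac{1}{-63820}\right) \left(- \frac{1}{20898}\right) = \left(38524 - \frac{1}{63820}\right) \left(- \frac{1}{20898}\right) = \frac{2458601679}{63820} \left(- \frac{1}{20898}\right) = - \frac{819533893}{444570120}$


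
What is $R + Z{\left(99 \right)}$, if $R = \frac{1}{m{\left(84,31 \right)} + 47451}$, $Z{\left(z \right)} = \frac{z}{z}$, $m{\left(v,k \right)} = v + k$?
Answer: $\frac{47567}{47566} \approx 1.0$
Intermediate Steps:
$m{\left(v,k \right)} = k + v$
$Z{\left(z \right)} = 1$
$R = \frac{1}{47566}$ ($R = \frac{1}{\left(31 + 84\right) + 47451} = \frac{1}{115 + 47451} = \frac{1}{47566} \approx 2.1023 \cdot 10^{-5}$)
$R + Z{\left(99 \right)} = \frac{1}{47566} + 1 = \frac{47567}{47566}$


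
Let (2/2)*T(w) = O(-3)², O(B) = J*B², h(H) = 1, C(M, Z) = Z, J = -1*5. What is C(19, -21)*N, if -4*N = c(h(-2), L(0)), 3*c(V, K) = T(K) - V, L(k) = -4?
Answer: 3542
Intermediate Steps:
J = -5
O(B) = -5*B²
T(w) = 2025 (T(w) = (-5*(-3)²)² = (-5*9)² = (-45)² = 2025)
c(V, K) = 675 - V/3 (c(V, K) = (2025 - V)/3 = 675 - V/3)
N = -506/3 (N = -(675 - ⅓*1)/4 = -(675 - ⅓)/4 = -¼*2024/3 = -506/3 ≈ -168.67)
C(19, -21)*N = -21*(-506/3) = 3542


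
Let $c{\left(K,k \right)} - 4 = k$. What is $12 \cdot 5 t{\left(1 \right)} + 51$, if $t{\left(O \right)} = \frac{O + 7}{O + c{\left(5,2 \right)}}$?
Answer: $\frac{837}{7} \approx 119.57$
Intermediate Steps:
$c{\left(K,k \right)} = 4 + k$
$t{\left(O \right)} = \frac{7 + O}{6 + O}$ ($t{\left(O \right)} = \frac{O + 7}{O + \left(4 + 2\right)} = \frac{7 + O}{O + 6} = \frac{7 + O}{6 + O}$)
$12 \cdot 5 t{\left(1 \right)} + 51 = 12 \cdot 5 \frac{7 + 1}{6 + 1} + 51 = 60 \cdot \frac{1}{7} \cdot 8 + 51 = 60 \cdot \frac{8}{7} + 51 = \frac{480}{7} + 51 = \frac{837}{7}$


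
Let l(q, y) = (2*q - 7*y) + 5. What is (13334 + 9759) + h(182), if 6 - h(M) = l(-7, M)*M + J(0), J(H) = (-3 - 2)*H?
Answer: 256605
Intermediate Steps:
l(q, y) = 5 - 7*y + 2*q (l(q, y) = (-7*y + 2*q) + 5 = 5 - 7*y + 2*q)
J(H) = -5*H
h(M) = 6 - M*(-9 - 7*M) (h(M) = 6 - ((5 - 7*M + 2*(-7))*M - 5*0) = 6 - ((5 - 7*M - 14)*M + 0) = 6 - ((-9 - 7*M)*M + 0) = 6 - (M*(-9 - 7*M) + 0) = 6 - M*(-9 - 7*M))
(13334 + 9759) + h(182) = (13334 + 9759) + (6 + 182*(9 + 7*182)) = 23093 + (6 + 182*(9 + 1274)) = 23093 + (6 + 182*1283) = 23093 + (6 + 233506) = 23093 + 233512 = 256605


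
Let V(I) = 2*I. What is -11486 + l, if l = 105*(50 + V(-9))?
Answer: -8126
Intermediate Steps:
l = 3360 (l = 105*(50 + 2*(-9)) = 105*(50 - 18) = 105*32 = 3360)
-11486 + l = -11486 + 3360 = -8126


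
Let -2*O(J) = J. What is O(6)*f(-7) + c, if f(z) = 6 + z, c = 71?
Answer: 74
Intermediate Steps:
O(J) = -J/2
O(6)*f(-7) + c = (-½*6)*(6 - 7) + 71 = -3*(-1) + 71 = 3 + 71 = 74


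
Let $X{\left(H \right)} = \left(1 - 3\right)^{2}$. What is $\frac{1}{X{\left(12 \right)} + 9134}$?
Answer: $\frac{1}{9138} \approx 0.00010943$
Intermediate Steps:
$X{\left(H \right)} = 4$ ($X{\left(H \right)} = \left(-2\right)^{2} = 4$)
$\frac{1}{X{\left(12 \right)} + 9134} = \frac{1}{4 + 9134} = \frac{1}{9138}$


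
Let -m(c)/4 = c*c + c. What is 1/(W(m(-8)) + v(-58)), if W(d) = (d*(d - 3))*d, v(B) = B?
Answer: -1/11390010 ≈ -8.7796e-8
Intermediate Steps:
m(c) = -4*c - 4*c**2 (m(c) = -4*(c*c + c) = -4*(c**2 + c) = -4*(c + c**2) = -4*c - 4*c**2)
W(d) = d**2*(-3 + d) (W(d) = (d*(-3 + d))*d = d**2*(-3 + d))
1/(W(m(-8)) + v(-58)) = 1/((-4*(-8)*(1 - 8))**2*(-3 - 4*(-8)*(1 - 8)) - 58) = 1/((-4*(-8)*(-7))**2*(-3 - 4*(-8)*(-7)) - 58) = 1/((-224)**2*(-3 - 224) - 58) = 1/(50176*(-227) - 58) = 1/(-11389952 - 58) = 1/(-11390010) = -1/11390010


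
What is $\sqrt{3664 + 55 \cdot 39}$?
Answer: $\sqrt{5809} \approx 76.217$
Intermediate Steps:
$\sqrt{3664 + 55 \cdot 39} = \sqrt{3664 + 2145} = \sqrt{5809}$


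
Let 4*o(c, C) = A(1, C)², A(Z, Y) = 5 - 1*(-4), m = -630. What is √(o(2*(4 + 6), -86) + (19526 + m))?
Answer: √75665/2 ≈ 137.54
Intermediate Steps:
A(Z, Y) = 9 (A(Z, Y) = 5 + 4 = 9)
o(c, C) = 81/4 (o(c, C) = (¼)*9² = (¼)*81 = 81/4)
√(o(2*(4 + 6), -86) + (19526 + m)) = √(81/4 + (19526 - 630)) = √(81/4 + 18896) = √(75665/4) = √75665/2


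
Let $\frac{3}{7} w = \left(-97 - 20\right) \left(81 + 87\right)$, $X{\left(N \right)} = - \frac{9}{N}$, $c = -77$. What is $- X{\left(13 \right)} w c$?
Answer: $2444904$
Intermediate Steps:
$w = -45864$ ($w = \frac{7 \left(-97 - 20\right) \left(81 + 87\right)}{3} = \frac{7 \left(\left(-117\right) 168\right)}{3} = \frac{7}{3} \left(-19656\right) = -45864$)
$- X{\left(13 \right)} w c = - \frac{-9}{13} \left(-45864\right) \left(-77\right) = \left(-1\right) \left(- \frac{9}{13}\right) \left(-45864\right) \left(-77\right) = \frac{9}{13} \left(-45864\right) \left(-77\right) = \left(-31752\right) \left(-77\right) = 2444904$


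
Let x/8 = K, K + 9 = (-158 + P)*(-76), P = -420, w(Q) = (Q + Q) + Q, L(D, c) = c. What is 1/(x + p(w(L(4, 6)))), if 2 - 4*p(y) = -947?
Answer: 4/1406357 ≈ 2.8442e-6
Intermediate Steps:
w(Q) = 3*Q (w(Q) = 2*Q + Q = 3*Q)
p(y) = 949/4 (p(y) = 1/2 - 1/4*(-947) = 1/2 + 947/4 = 949/4)
K = 43919 (K = -9 + (-158 - 420)*(-76) = -9 - 578*(-76) = -9 + 43928 = 43919)
x = 351352 (x = 8*43919 = 351352)
1/(x + p(w(L(4, 6)))) = 1/(351352 + 949/4) = 1/(1406357/4) = 4/1406357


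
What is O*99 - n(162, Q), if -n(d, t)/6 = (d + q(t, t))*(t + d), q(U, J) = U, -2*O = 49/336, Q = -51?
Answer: 2365401/32 ≈ 73919.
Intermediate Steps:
O = -7/96 (O = -49/(2*336) = -1/2*7/48 = -7/96 ≈ -0.072917)
n(d, t) = -6*(d + t)**2 (n(d, t) = -6*(d + t)*(t + d) = -6*(d + t)*(d + t) = -6*(d + t)**2)
O*99 - n(162, Q) = -7/96*99 - (-6*162**2 - 6*(-51)**2 - 12*162*(-51)) = -231/32 - (-6*26244 - 6*2601 + 99144) = -231/32 - (-157464 - 15606 + 99144) = -231/32 - 1*(-73926) = -231/32 + 73926 = 2365401/32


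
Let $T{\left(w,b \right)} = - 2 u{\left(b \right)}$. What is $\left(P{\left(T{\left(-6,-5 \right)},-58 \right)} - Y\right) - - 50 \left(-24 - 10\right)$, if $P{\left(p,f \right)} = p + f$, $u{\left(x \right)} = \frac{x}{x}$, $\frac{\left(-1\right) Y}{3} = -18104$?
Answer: $-56072$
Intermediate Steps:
$Y = 54312$ ($Y = \left(-3\right) \left(-18104\right) = 54312$)
$u{\left(x \right)} = 1$
$T{\left(w,b \right)} = -2$ ($T{\left(w,b \right)} = \left(-2\right) 1 = -2$)
$P{\left(p,f \right)} = f + p$
$\left(P{\left(T{\left(-6,-5 \right)},-58 \right)} - Y\right) - - 50 \left(-24 - 10\right) = \left(\left(-58 - 2\right) - 54312\right) - - 50 \left(-24 - 10\right) = \left(-60 - 54312\right) - - 50 \left(-34\right) = -54372 - \left(-1\right) \left(-1700\right) = -54372 - 1700 = -56072$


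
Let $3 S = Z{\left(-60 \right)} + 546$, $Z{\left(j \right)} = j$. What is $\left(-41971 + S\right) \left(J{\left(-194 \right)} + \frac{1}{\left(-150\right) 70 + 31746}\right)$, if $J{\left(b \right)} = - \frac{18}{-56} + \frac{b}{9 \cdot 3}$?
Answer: $\frac{768203708507}{2676996} \approx 2.8697 \cdot 10^{5}$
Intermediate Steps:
$J{\left(b \right)} = \frac{9}{28} + \frac{b}{27}$ ($J{\left(b \right)} = \left(-18\right) \left(- \frac{1}{56}\right) + \frac{b}{27} = \frac{9}{28} + b \frac{1}{27} = \frac{9}{28} + \frac{b}{27}$)
$S = 162$ ($S = \frac{-60 + 546}{3} = \frac{1}{3} \cdot 486 = 162$)
$\left(-41971 + S\right) \left(J{\left(-194 \right)} + \frac{1}{\left(-150\right) 70 + 31746}\right) = \left(-41971 + 162\right) \left(\left(\frac{9}{28} + \frac{1}{27} \left(-194\right)\right) + \frac{1}{\left(-150\right) 70 + 31746}\right) = - 41809 \left(\left(\frac{9}{28} - \frac{194}{27}\right) + \frac{1}{-10500 + 31746}\right) = - 41809 \left(- \frac{5189}{756} + \frac{1}{21246}\right) = \left(-41809\right) \left(- \frac{18374123}{2676996}\right) = \frac{768203708507}{2676996}$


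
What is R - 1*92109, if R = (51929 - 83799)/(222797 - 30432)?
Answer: -3543715931/38473 ≈ -92109.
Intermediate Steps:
R = -6374/38473 (R = -31870/192365 = -31870*1/192365 = -6374/38473 ≈ -0.16567)
R - 1*92109 = -6374/38473 - 1*92109 = -6374/38473 - 92109 = -3543715931/38473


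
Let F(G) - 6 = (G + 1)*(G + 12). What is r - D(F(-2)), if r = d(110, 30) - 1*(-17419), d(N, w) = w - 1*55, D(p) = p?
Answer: 17398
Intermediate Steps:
F(G) = 6 + (1 + G)*(12 + G) (F(G) = 6 + (G + 1)*(G + 12) = 6 + (1 + G)*(12 + G))
d(N, w) = -55 + w (d(N, w) = w - 55 = -55 + w)
r = 17394 (r = (-55 + 30) - 1*(-17419) = -25 + 17419 = 17394)
r - D(F(-2)) = 17394 - (18 + (-2)**2 + 13*(-2)) = 17394 - (18 + 4 - 26) = 17394 - 1*(-4) = 17394 + 4 = 17398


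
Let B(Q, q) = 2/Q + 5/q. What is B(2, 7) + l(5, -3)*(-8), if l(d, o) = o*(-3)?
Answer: -492/7 ≈ -70.286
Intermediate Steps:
l(d, o) = -3*o
B(2, 7) + l(5, -3)*(-8) = (2/2 + 5/7) - 3*(-3)*(-8) = (2*(1/2) + 5*(1/7)) + 9*(-8) = (1 + 5/7) - 72 = 12/7 - 72 = -492/7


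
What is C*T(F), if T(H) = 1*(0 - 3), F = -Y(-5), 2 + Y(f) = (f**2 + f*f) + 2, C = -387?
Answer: 1161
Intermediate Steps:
Y(f) = 2*f**2 (Y(f) = -2 + ((f**2 + f*f) + 2) = -2 + ((f**2 + f**2) + 2) = -2 + (2*f**2 + 2) = -2 + (2 + 2*f**2) = 2*f**2)
F = -50 (F = -2*(-5)**2 = -2*25 = -1*50 = -50)
T(H) = -3 (T(H) = 1*(-3) = -3)
C*T(F) = -387*(-3) = 1161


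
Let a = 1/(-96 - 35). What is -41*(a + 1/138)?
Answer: 287/18078 ≈ 0.015876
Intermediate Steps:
a = -1/131 (a = 1/(-131) = -1/131 ≈ -0.0076336)
-41*(a + 1/138) = -41*(-1/131 + 1/138) = -41*(-7/18078) = 287/18078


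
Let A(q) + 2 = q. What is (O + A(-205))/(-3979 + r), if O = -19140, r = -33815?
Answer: 6449/12598 ≈ 0.51191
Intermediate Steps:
A(q) = -2 + q
(O + A(-205))/(-3979 + r) = (-19140 + (-2 - 205))/(-3979 - 33815) = (-19140 - 207)/(-37794) = -19347*(-1/37794) = 6449/12598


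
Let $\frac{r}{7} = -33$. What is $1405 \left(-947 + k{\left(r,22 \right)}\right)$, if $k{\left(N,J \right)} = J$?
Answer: $-1299625$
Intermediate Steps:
$r = -231$ ($r = 7 \left(-33\right) = -231$)
$1405 \left(-947 + k{\left(r,22 \right)}\right) = 1405 \left(-947 + 22\right) = 1405 \left(-925\right) = -1299625$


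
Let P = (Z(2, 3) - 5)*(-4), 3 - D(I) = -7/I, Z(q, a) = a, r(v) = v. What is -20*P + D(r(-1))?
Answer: -164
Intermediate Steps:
D(I) = 3 + 7/I (D(I) = 3 - (-7)/I = 3 + 7/I)
P = 8 (P = (3 - 5)*(-4) = -2*(-4) = 8)
-20*P + D(r(-1)) = -20*8 + (3 + 7/(-1)) = -160 + (3 + 7*(-1)) = -160 + (3 - 7) = -160 - 4 = -164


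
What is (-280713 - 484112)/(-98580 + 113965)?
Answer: -152965/3077 ≈ -49.712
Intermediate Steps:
(-280713 - 484112)/(-98580 + 113965) = -764825/15385 = -764825*1/15385 = -152965/3077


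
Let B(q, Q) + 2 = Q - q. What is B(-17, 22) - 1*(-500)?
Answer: 537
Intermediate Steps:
B(q, Q) = -2 + Q - q (B(q, Q) = -2 + (Q - q) = -2 + Q - q)
B(-17, 22) - 1*(-500) = (-2 + 22 - 1*(-17)) - 1*(-500) = (-2 + 22 + 17) + 500 = 37 + 500 = 537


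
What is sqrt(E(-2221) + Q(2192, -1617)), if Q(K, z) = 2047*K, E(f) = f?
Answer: sqrt(4484803) ≈ 2117.7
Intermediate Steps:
sqrt(E(-2221) + Q(2192, -1617)) = sqrt(-2221 + 2047*2192) = sqrt(-2221 + 4487024) = sqrt(4484803)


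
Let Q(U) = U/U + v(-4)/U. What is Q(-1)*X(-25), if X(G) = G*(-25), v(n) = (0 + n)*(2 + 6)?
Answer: 20625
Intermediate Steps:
v(n) = 8*n (v(n) = n*8 = 8*n)
Q(U) = 1 - 32/U (Q(U) = U/U + (8*(-4))/U = 1 - 32/U)
X(G) = -25*G
Q(-1)*X(-25) = ((-32 - 1)/(-1))*(-25*(-25)) = -1*(-33)*625 = 33*625 = 20625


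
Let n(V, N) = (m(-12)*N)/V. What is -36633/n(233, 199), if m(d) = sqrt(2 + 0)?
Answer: -8535489*sqrt(2)/398 ≈ -30329.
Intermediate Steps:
m(d) = sqrt(2)
n(V, N) = N*sqrt(2)/V (n(V, N) = (sqrt(2)*N)/V = (N*sqrt(2))/V = N*sqrt(2)/V)
-36633/n(233, 199) = -36633*233*sqrt(2)/398 = -8535489*sqrt(2)/398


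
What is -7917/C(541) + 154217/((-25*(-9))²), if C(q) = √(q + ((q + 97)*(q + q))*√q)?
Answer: 154217/50625 - 7917*√541/(541*√(1 + 1276*√541)) ≈ 1.0705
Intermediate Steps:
C(q) = √(q + 2*q^(3/2)*(97 + q)) (C(q) = √(q + ((97 + q)*(2*q))*√q) = √(q + (2*q*(97 + q))*√q) = √(q + 2*q^(3/2)*(97 + q)))
-7917/C(541) + 154217/((-25*(-9))²) = -7917/√(541 + 2*541^(5/2) + 194*541^(3/2)) + 154217/((-25*(-9))²) = -7917/√(541 + 2*(292681*√541) + 194*(541*√541)) + 154217/(225²) = -7917/√(541 + 585362*√541 + 104954*√541) + 154217/50625 = -7917/√(541 + 690316*√541) + 154217*(1/50625) = -7917/√(541 + 690316*√541) + 154217/50625 = 154217/50625 - 7917/√(541 + 690316*√541)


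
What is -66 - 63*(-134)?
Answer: 8376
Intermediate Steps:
-66 - 63*(-134) = -66 + 8442 = 8376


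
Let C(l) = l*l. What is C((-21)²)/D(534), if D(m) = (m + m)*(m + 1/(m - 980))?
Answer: 14456421/42393014 ≈ 0.34101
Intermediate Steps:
C(l) = l²
D(m) = 2*m*(m + 1/(-980 + m)) (D(m) = (2*m)*(m + 1/(-980 + m)) = 2*m*(m + 1/(-980 + m)))
C((-21)²)/D(534) = ((-21)²)²/((2*534*(1 + 534² - 980*534)/(-980 + 534))) = 441²/((2*534*(1 + 285156 - 523320)/(-446))) = 194481/((2*534*(-1/446)*(-238163))) = 194481/(127179042/223) = 194481*(223/127179042) = 14456421/42393014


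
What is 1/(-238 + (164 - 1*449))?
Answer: -1/523 ≈ -0.0019120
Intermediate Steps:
1/(-238 + (164 - 1*449)) = 1/(-238 + (164 - 449)) = 1/(-238 - 285) = 1/(-523) = -1/523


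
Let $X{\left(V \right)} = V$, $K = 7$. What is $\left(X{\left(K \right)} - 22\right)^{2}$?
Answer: $225$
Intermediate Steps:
$\left(X{\left(K \right)} - 22\right)^{2} = \left(7 - 22\right)^{2} = \left(-15\right)^{2} = 225$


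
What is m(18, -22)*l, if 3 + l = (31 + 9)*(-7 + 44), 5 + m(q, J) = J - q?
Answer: -66465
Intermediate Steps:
m(q, J) = -5 + J - q (m(q, J) = -5 + (J - q) = -5 + J - q)
l = 1477 (l = -3 + (31 + 9)*(-7 + 44) = -3 + 40*37 = -3 + 1480 = 1477)
m(18, -22)*l = (-5 - 22 - 1*18)*1477 = (-5 - 22 - 18)*1477 = -45*1477 = -66465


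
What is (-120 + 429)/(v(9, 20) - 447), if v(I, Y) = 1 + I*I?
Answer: -309/365 ≈ -0.84658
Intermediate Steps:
v(I, Y) = 1 + I²
(-120 + 429)/(v(9, 20) - 447) = (-120 + 429)/((1 + 9²) - 447) = 309/((1 + 81) - 447) = 309/(82 - 447) = 309/(-365) = 309*(-1/365) = -309/365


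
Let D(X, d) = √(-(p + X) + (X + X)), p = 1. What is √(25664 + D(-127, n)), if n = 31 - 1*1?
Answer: 2*√(6416 + 2*I*√2) ≈ 160.2 + 0.035311*I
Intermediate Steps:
n = 30 (n = 31 - 1 = 30)
D(X, d) = √(-1 + X) (D(X, d) = √(-(1 + X) + (X + X)) = √((-1 - X) + 2*X) = √(-1 + X))
√(25664 + D(-127, n)) = √(25664 + √(-1 - 127)) = √(25664 + √(-128)) = √(25664 + 8*I*√2)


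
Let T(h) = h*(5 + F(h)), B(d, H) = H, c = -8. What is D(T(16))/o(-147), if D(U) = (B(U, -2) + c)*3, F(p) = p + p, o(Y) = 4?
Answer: -15/2 ≈ -7.5000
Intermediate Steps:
F(p) = 2*p
T(h) = h*(5 + 2*h)
D(U) = -30 (D(U) = (-2 - 8)*3 = -10*3 = -30)
D(T(16))/o(-147) = -30/4 = -30*1/4 = -15/2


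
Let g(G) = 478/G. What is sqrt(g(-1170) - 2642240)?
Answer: I*sqrt(100471191535)/195 ≈ 1625.5*I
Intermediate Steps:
sqrt(g(-1170) - 2642240) = sqrt(478/(-1170) - 2642240) = sqrt(478*(-1/1170) - 2642240) = sqrt(-239/585 - 2642240) = sqrt(-1545710639/585) = I*sqrt(100471191535)/195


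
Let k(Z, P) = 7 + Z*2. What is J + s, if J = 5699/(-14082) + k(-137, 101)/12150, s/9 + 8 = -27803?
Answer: -1189591827679/4752675 ≈ -2.5030e+5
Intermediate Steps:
k(Z, P) = 7 + 2*Z
s = -250299 (s = -72 + 9*(-27803) = -72 - 250227 = -250299)
J = -2027854/4752675 (J = 5699/(-14082) + (7 + 2*(-137))/12150 = 5699*(-1/14082) + (7 - 274)*(1/12150) = -5699/14082 - 267*1/12150 = -5699/14082 - 89/4050 = -2027854/4752675 ≈ -0.42668)
J + s = -2027854/4752675 - 250299 = -1189591827679/4752675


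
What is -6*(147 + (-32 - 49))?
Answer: -396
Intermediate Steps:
-6*(147 + (-32 - 49)) = -6*(147 - 81) = -6*66 = -396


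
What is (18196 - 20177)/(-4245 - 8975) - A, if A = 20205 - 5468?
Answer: -194821159/13220 ≈ -14737.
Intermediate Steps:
A = 14737
(18196 - 20177)/(-4245 - 8975) - A = (18196 - 20177)/(-4245 - 8975) - 1*14737 = -1981/(-13220) - 14737 = -1981*(-1/13220) - 14737 = 1981/13220 - 14737 = -194821159/13220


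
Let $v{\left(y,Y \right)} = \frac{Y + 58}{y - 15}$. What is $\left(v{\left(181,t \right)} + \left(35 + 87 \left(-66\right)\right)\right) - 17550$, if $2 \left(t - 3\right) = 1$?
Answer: $- \frac{7721201}{332} \approx -23257.0$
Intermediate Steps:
$t = \frac{7}{2}$ ($t = 3 + \frac{1}{2} \cdot 1 = 3 + \frac{1}{2} = \frac{7}{2} \approx 3.5$)
$v{\left(y,Y \right)} = \frac{58 + Y}{-15 + y}$
$\left(v{\left(181,t \right)} + \left(35 + 87 \left(-66\right)\right)\right) - 17550 = \left(\frac{58 + \frac{7}{2}}{-15 + 181} + \left(35 + 87 \left(-66\right)\right)\right) - 17550 = \left(\frac{1}{166} \cdot \frac{123}{2} + \left(35 - 5742\right)\right) - 17550 = \left(\frac{1}{166} \cdot \frac{123}{2} - 5707\right) - 17550 = \left(\frac{123}{332} - 5707\right) - 17550 = - \frac{1894601}{332} - 17550 = - \frac{7721201}{332}$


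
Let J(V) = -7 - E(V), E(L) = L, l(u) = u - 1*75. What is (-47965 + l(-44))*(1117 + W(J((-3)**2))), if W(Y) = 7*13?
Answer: -58085472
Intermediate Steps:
l(u) = -75 + u (l(u) = u - 75 = -75 + u)
J(V) = -7 - V
W(Y) = 91
(-47965 + l(-44))*(1117 + W(J((-3)**2))) = (-47965 + (-75 - 44))*(1117 + 91) = (-47965 - 119)*1208 = -48084*1208 = -58085472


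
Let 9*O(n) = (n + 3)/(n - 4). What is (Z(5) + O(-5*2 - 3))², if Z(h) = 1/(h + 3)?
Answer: 54289/1498176 ≈ 0.036237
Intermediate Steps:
Z(h) = 1/(3 + h)
O(n) = (3 + n)/(9*(-4 + n)) (O(n) = ((n + 3)/(n - 4))/9 = ((3 + n)/(-4 + n))/9 = (3 + n)/(9*(-4 + n)))
(Z(5) + O(-5*2 - 3))² = (1/(3 + 5) + (3 + (-5*2 - 3))/(9*(-4 + (-5*2 - 3))))² = (1/8 + (3 + (-10 - 3))/(9*(-4 + (-10 - 3))))² = (⅛ + (3 - 13)/(9*(-4 - 13)))² = (⅛ + (⅑)*(-10)/(-17))² = (⅛ + (⅑)*(-1/17)*(-10))² = (⅛ + 10/153)² = (233/1224)² = 54289/1498176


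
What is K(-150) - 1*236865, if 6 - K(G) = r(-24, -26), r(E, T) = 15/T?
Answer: -6158319/26 ≈ -2.3686e+5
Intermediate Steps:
K(G) = 171/26 (K(G) = 6 - 15/(-26) = 6 - 15*(-1)/26 = 6 - 1*(-15/26) = 6 + 15/26 = 171/26)
K(-150) - 1*236865 = 171/26 - 1*236865 = 171/26 - 236865 = -6158319/26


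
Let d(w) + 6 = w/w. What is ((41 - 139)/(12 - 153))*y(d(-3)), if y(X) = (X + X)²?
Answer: 9800/141 ≈ 69.504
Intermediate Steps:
d(w) = -5 (d(w) = -6 + w/w = -6 + 1 = -5)
y(X) = 4*X² (y(X) = (2*X)² = 4*X²)
((41 - 139)/(12 - 153))*y(d(-3)) = ((41 - 139)/(12 - 153))*(4*(-5)²) = (-98/(-141))*(4*25) = -98*(-1/141)*100 = (98/141)*100 = 9800/141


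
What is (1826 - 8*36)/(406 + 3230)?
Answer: 769/1818 ≈ 0.42299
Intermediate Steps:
(1826 - 8*36)/(406 + 3230) = (1826 - 288)/3636 = 1538*(1/3636) = 769/1818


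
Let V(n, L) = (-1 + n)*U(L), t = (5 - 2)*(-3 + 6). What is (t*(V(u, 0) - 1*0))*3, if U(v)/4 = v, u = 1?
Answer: 0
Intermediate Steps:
U(v) = 4*v
t = 9 (t = 3*3 = 9)
V(n, L) = 4*L*(-1 + n) (V(n, L) = (-1 + n)*(4*L) = 4*L*(-1 + n))
(t*(V(u, 0) - 1*0))*3 = (9*(4*0*(-1 + 1) - 1*0))*3 = (9*(4*0*0 + 0))*3 = (9*(0 + 0))*3 = (9*0)*3 = 0*3 = 0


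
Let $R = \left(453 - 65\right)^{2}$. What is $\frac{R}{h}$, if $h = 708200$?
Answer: $\frac{18818}{88525} \approx 0.21257$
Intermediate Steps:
$R = 150544$ ($R = 388^{2} = 150544$)
$\frac{R}{h} = \frac{150544}{708200} = 150544 \cdot \frac{1}{708200} = \frac{18818}{88525}$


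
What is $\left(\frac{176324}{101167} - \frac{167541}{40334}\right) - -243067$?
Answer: $\frac{58342218221235}{240027634} \approx 2.4306 \cdot 10^{5}$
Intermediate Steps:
$\left(\frac{176324}{101167} - \frac{167541}{40334}\right) - -243067 = \left(176324 \cdot \frac{1}{101167} - \frac{167541}{40334}\right) + 243067 = \left(\frac{10372}{5951} - \frac{167541}{40334}\right) + 243067 = - \frac{578692243}{240027634} + 243067 = \frac{58342218221235}{240027634}$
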